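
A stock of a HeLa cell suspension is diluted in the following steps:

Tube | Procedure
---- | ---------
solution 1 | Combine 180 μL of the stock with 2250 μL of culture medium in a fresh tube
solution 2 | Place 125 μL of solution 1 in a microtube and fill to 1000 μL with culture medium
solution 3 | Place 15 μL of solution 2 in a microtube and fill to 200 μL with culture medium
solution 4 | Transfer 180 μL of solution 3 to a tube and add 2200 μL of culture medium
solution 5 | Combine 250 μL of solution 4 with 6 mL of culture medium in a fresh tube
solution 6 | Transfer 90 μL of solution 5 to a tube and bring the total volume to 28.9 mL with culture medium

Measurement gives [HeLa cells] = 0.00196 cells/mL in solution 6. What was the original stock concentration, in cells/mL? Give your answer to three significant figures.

Step 1: 180 μL + 2250 μL = 2430 μL total → factor 2430/180 = 13.5
Step 2: 125 μL brought to 1000 μL → factor 1000/125 = 8
Step 3: 15 μL brought to 200 μL → factor 200/15 = 13.333
Step 4: 180 μL + 2200 μL = 2380 μL total → factor 2380/180 = 13.222
Step 5: 250 μL + 6 mL = 6250 μL total → factor 6250/250 = 25
Step 6: 90 μL brought to 28.9 mL → factor 28900/90 = 321.11
Overall dilution factor = 13.5 × 8 × 13.333 × 13.222 × 25 × 321.11 = 1.5285 × 10^8
Stock = 0.00196 cells/mL × 1.5285 × 10^8 = 3.00 × 10^5 cells/mL

3.00 × 10^5 cells/mL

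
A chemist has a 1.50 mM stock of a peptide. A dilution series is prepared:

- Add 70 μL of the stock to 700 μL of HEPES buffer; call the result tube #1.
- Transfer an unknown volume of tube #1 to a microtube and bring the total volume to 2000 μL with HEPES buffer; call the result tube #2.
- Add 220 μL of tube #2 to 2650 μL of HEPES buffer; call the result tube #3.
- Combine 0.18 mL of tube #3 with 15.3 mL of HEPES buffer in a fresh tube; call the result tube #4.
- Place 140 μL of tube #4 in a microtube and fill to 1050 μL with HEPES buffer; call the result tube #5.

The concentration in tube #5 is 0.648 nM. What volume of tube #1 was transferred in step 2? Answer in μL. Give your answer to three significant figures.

Step 1: 70 μL + 700 μL = 770 μL total → factor 770/70 = 11
Step 2: v brought to 2000 μL → factor = 2000 μL/v
Step 3: 220 μL + 2650 μL = 2870 μL total → factor 2870/220 = 13.045
Step 4: 0.18 mL + 15.3 mL = 15.48 mL total → factor 15.48/0.18 = 86
Step 5: 140 μL brought to 1050 μL → factor 1050/140 = 7.5
Product of known-step factors = 92558
Overall factor = 1.50 mM / (0.648 nM) = 2.3148 × 10^6
Step-2 factor = 2.3148 × 10^6 / 92558 = 25.009
v = 2000 μL / 25.009 = 80.0 μL

80.0 μL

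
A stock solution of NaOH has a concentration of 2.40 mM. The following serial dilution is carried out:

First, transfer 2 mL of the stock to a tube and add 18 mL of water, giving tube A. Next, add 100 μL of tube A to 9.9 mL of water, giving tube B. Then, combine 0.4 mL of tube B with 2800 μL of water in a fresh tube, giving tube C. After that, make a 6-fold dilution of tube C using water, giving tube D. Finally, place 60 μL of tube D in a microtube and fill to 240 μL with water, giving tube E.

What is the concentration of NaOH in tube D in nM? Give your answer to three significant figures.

Step 1: 2 mL + 18 mL = 20 mL total → factor 20/2 = 10
Step 2: 100 μL + 9.9 mL = 10000 μL total → factor 10000/100 = 100
Step 3: 0.4 mL + 2800 μL = 3.2 mL total → factor 3.2/0.4 = 8
Step 4: 6-fold → factor 6
Dilution factor through tube D = 10 × 100 × 8 × 6 = 48000
[tube D] = 2.40 mM / 48000 = 5.000 × 10^-5 mM = 50.0 nM

50.0 nM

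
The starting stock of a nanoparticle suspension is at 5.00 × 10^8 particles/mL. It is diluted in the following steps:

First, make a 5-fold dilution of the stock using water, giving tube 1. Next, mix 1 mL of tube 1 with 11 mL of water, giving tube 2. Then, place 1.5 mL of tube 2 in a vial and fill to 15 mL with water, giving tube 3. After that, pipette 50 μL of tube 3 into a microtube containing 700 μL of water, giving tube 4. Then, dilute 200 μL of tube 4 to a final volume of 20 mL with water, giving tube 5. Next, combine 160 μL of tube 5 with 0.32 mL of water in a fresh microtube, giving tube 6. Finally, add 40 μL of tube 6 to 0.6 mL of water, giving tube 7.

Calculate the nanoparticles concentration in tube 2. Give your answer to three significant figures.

8.33 × 10^6 particles/mL

Step 1: 5-fold → factor 5
Step 2: 1 mL + 11 mL = 12 mL total → factor 12/1 = 12
Dilution factor through tube 2 = 5 × 12 = 60
[tube 2] = 5.00 × 10^8 particles/mL / 60 = 8.33 × 10^6 particles/mL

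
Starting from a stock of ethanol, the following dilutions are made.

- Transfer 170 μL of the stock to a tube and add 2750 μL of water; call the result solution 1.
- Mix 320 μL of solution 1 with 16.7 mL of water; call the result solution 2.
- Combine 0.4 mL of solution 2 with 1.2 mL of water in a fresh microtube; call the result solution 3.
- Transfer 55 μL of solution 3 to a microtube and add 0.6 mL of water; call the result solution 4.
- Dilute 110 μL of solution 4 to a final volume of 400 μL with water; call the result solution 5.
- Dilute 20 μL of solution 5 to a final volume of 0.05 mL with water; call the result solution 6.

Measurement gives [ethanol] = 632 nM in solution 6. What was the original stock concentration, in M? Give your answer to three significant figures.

0.250 M

Step 1: 170 μL + 2750 μL = 2920 μL total → factor 2920/170 = 17.176
Step 2: 320 μL + 16.7 mL = 17020 μL total → factor 17020/320 = 53.188
Step 3: 0.4 mL + 1.2 mL = 1.6 mL total → factor 1.6/0.4 = 4
Step 4: 55 μL + 0.6 mL = 655 μL total → factor 655/55 = 11.909
Step 5: 110 μL brought to 400 μL → factor 400/110 = 3.6364
Step 6: 20 μL brought to 0.05 mL → factor 50/20 = 2.5
Overall dilution factor = 17.176 × 53.188 × 4 × 11.909 × 3.6364 × 2.5 = 3.9563 × 10^5
Stock = 632 nM × 3.9563 × 10^5 = 2.500 × 10^8 nM = 0.250 M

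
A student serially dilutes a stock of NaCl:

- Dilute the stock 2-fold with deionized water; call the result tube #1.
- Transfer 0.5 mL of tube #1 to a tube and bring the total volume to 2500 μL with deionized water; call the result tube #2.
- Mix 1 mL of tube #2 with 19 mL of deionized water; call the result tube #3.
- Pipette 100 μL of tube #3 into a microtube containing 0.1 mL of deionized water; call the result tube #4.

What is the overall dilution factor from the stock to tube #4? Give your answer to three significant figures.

400

Step 1: 2-fold → factor 2
Step 2: 0.5 mL brought to 2500 μL → factor 2.5/0.5 = 5
Step 3: 1 mL + 19 mL = 20 mL total → factor 20/1 = 20
Step 4: 100 μL + 0.1 mL = 200 μL total → factor 200/100 = 2
Overall dilution factor = 2 × 5 × 20 × 2 = 400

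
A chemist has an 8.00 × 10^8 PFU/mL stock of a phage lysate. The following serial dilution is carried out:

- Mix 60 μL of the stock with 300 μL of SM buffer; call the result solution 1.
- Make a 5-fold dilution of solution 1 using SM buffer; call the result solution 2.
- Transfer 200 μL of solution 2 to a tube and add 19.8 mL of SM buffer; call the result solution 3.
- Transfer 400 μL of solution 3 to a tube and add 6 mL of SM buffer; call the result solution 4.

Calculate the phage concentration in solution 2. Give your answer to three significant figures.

Step 1: 60 μL + 300 μL = 360 μL total → factor 360/60 = 6
Step 2: 5-fold → factor 5
Dilution factor through solution 2 = 6 × 5 = 30
[solution 2] = 8.00 × 10^8 PFU/mL / 30 = 2.67 × 10^7 PFU/mL

2.67 × 10^7 PFU/mL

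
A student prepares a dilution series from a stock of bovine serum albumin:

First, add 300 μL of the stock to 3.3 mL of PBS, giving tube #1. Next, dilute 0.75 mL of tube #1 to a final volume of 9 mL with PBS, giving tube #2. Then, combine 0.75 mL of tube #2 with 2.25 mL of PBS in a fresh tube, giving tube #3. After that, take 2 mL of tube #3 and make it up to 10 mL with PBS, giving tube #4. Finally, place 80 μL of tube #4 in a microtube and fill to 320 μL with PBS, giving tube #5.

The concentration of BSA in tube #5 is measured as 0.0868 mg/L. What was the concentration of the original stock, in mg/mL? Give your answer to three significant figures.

1.00 mg/mL

Step 1: 300 μL + 3.3 mL = 3600 μL total → factor 3600/300 = 12
Step 2: 0.75 mL brought to 9 mL → factor 9/0.75 = 12
Step 3: 0.75 mL + 2.25 mL = 3 mL total → factor 3/0.75 = 4
Step 4: 2 mL brought to 10 mL → factor 10/2 = 5
Step 5: 80 μL brought to 320 μL → factor 320/80 = 4
Overall dilution factor = 12 × 12 × 4 × 5 × 4 = 11520
Stock = 0.0868 mg/L × 11520 = 999.9 mg/L = 1.00 mg/mL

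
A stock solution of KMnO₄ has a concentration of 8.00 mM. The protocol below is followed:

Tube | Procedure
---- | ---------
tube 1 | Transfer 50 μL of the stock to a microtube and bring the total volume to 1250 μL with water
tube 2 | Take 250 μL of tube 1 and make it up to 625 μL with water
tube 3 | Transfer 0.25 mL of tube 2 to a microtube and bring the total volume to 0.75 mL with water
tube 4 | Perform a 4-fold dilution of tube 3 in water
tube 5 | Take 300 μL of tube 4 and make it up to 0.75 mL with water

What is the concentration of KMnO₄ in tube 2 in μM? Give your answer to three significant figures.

Step 1: 50 μL brought to 1250 μL → factor 1250/50 = 25
Step 2: 250 μL brought to 625 μL → factor 625/250 = 2.5
Dilution factor through tube 2 = 25 × 2.5 = 62.5
[tube 2] = 8.00 mM / 62.5 = 0.1280 mM = 128 μM

128 μM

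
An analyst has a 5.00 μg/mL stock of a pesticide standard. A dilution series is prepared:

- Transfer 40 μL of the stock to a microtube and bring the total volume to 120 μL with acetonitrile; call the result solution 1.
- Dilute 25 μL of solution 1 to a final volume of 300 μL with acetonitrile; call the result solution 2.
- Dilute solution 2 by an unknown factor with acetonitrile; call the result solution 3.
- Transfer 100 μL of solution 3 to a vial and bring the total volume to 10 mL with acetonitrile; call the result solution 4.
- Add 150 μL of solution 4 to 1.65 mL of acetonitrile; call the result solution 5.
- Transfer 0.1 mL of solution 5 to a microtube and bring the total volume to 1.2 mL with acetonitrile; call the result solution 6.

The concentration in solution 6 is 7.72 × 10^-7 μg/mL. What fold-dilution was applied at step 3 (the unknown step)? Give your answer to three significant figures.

12.5-fold

Step 1: 40 μL brought to 120 μL → factor 120/40 = 3
Step 2: 25 μL brought to 300 μL → factor 300/25 = 12
Step 3: unknown factor x
Step 4: 100 μL brought to 10 mL → factor 10000/100 = 100
Step 5: 150 μL + 1.65 mL = 1800 μL total → factor 1800/150 = 12
Step 6: 0.1 mL brought to 1.2 mL → factor 1.2/0.1 = 12
Product of known-step factors = 5.184 × 10^5
Overall factor = 5.00 μg/mL / (7.72 × 10^-7 μg/mL) = 6.4767 × 10^6
x = 6.4767 × 10^6 / 5.184 × 10^5 = 12.5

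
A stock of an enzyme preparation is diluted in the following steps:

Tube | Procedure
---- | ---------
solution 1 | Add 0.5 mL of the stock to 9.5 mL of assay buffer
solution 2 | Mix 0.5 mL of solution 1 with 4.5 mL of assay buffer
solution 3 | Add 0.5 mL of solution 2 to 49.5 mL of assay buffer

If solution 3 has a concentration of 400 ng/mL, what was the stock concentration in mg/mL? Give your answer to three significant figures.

8.00 mg/mL

Step 1: 0.5 mL + 9.5 mL = 10 mL total → factor 10/0.5 = 20
Step 2: 0.5 mL + 4.5 mL = 5 mL total → factor 5/0.5 = 10
Step 3: 0.5 mL + 49.5 mL = 50 mL total → factor 50/0.5 = 100
Overall dilution factor = 20 × 10 × 100 = 20000
Stock = 400 ng/mL × 20000 = 8.000 × 10^6 ng/mL = 8.00 mg/mL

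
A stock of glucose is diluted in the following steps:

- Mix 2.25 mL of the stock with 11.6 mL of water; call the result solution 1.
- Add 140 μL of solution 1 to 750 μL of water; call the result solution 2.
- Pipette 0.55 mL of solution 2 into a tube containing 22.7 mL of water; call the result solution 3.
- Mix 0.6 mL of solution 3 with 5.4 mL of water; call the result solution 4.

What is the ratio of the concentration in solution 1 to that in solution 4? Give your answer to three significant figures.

Step 1: 2.25 mL + 11.6 mL = 13.85 mL total → factor 13.85/2.25 = 6.1556
Step 2: 140 μL + 750 μL = 890 μL total → factor 890/140 = 6.3571
Step 3: 0.55 mL + 22.7 mL = 23.25 mL total → factor 23.25/0.55 = 42.273
Step 4: 0.6 mL + 5.4 mL = 6 mL total → factor 6/0.6 = 10
Dilution factor to solution 1 = 6.1556; to solution 4 = 16542
[solution 1]/[solution 4] = (factor to solution 4)/(factor to solution 1) = 16542/6.1556 = 2.69 × 10^3

2.69 × 10^3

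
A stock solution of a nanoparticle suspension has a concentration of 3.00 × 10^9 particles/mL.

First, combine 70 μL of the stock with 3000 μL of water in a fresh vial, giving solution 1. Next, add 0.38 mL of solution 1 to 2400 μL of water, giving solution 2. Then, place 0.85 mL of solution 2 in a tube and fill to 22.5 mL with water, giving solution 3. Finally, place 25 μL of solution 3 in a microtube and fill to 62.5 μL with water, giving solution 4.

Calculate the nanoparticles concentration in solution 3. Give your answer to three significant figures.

3.53 × 10^5 particles/mL

Step 1: 70 μL + 3000 μL = 3070 μL total → factor 3070/70 = 43.857
Step 2: 0.38 mL + 2400 μL = 2.78 mL total → factor 2.78/0.38 = 7.3158
Step 3: 0.85 mL brought to 22.5 mL → factor 22.5/0.85 = 26.471
Dilution factor through solution 3 = 43.857 × 7.3158 × 26.471 = 8493.1
[solution 3] = 3.00 × 10^9 particles/mL / 8493.1 = 3.53 × 10^5 particles/mL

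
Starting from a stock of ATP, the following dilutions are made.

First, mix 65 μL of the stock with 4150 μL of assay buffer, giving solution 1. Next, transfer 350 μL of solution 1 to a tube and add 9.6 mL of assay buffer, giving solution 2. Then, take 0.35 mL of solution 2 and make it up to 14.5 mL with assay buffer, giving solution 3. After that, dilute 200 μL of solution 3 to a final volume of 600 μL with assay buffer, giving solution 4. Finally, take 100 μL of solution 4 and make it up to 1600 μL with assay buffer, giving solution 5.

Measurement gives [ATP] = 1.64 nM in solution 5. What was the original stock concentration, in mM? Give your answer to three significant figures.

6.01 mM

Step 1: 65 μL + 4150 μL = 4215 μL total → factor 4215/65 = 64.846
Step 2: 350 μL + 9.6 mL = 9950 μL total → factor 9950/350 = 28.429
Step 3: 0.35 mL brought to 14.5 mL → factor 14.5/0.35 = 41.429
Step 4: 200 μL brought to 600 μL → factor 600/200 = 3
Step 5: 100 μL brought to 1600 μL → factor 1600/100 = 16
Overall dilution factor = 64.846 × 28.429 × 41.429 × 3 × 16 = 3.6659 × 10^6
Stock = 1.64 nM × 3.6659 × 10^6 = 6.012 × 10^6 nM = 6.01 mM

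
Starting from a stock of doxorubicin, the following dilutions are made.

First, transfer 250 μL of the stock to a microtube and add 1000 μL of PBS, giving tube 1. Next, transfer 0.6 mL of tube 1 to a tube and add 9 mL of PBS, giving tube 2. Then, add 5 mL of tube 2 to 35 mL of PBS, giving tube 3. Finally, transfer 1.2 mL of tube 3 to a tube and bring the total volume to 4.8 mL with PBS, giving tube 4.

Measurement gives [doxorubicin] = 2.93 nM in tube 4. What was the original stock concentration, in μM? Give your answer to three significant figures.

7.50 μM

Step 1: 250 μL + 1000 μL = 1250 μL total → factor 1250/250 = 5
Step 2: 0.6 mL + 9 mL = 9.6 mL total → factor 9.6/0.6 = 16
Step 3: 5 mL + 35 mL = 40 mL total → factor 40/5 = 8
Step 4: 1.2 mL brought to 4.8 mL → factor 4.8/1.2 = 4
Overall dilution factor = 5 × 16 × 8 × 4 = 2560
Stock = 2.93 nM × 2560 = 7501 nM = 7.50 μM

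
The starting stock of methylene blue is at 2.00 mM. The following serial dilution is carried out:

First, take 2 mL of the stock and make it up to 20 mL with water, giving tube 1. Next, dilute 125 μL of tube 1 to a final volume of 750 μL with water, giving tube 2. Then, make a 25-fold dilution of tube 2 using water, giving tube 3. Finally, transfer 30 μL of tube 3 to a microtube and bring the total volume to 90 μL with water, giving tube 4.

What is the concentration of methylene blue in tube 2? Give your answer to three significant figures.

0.0333 mM

Step 1: 2 mL brought to 20 mL → factor 20/2 = 10
Step 2: 125 μL brought to 750 μL → factor 750/125 = 6
Dilution factor through tube 2 = 10 × 6 = 60
[tube 2] = 2.00 mM / 60 = 0.0333 mM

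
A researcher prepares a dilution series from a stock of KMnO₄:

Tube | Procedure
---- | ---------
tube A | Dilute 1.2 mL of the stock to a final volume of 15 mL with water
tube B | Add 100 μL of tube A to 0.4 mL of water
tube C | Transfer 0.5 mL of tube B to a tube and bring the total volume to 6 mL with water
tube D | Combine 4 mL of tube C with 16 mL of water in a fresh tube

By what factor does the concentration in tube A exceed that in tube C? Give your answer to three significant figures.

Step 1: 1.2 mL brought to 15 mL → factor 15/1.2 = 12.5
Step 2: 100 μL + 0.4 mL = 500 μL total → factor 500/100 = 5
Step 3: 0.5 mL brought to 6 mL → factor 6/0.5 = 12
Dilution factor to tube A = 12.5; to tube C = 750
[tube A]/[tube C] = (factor to tube C)/(factor to tube A) = 750/12.5 = 60.0

60.0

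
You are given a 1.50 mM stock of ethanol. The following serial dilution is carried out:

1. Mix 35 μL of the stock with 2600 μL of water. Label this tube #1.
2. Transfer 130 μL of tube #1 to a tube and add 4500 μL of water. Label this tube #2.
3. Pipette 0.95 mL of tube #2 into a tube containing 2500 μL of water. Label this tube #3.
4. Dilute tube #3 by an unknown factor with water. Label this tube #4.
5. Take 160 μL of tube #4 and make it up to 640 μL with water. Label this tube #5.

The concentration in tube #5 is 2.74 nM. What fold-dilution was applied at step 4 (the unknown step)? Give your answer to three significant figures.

Step 1: 35 μL + 2600 μL = 2635 μL total → factor 2635/35 = 75.286
Step 2: 130 μL + 4500 μL = 4630 μL total → factor 4630/130 = 35.615
Step 3: 0.95 mL + 2500 μL = 3.45 mL total → factor 3.45/0.95 = 3.6316
Step 4: unknown factor x
Step 5: 160 μL brought to 640 μL → factor 640/160 = 4
Product of known-step factors = 38950
Overall factor = 1.50 mM / (2.74 nM) = 5.4745 × 10^5
x = 5.4745 × 10^5 / 38950 = 14.1

14.1-fold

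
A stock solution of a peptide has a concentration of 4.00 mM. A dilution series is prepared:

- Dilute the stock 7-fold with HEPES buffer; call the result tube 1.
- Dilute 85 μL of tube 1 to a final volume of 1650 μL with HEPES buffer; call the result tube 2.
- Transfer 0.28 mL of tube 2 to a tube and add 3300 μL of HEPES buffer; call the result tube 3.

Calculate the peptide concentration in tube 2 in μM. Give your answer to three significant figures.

29.4 μM

Step 1: 7-fold → factor 7
Step 2: 85 μL brought to 1650 μL → factor 1650/85 = 19.412
Dilution factor through tube 2 = 7 × 19.412 = 135.88
[tube 2] = 4.00 mM / 135.88 = 0.02944 mM = 29.4 μM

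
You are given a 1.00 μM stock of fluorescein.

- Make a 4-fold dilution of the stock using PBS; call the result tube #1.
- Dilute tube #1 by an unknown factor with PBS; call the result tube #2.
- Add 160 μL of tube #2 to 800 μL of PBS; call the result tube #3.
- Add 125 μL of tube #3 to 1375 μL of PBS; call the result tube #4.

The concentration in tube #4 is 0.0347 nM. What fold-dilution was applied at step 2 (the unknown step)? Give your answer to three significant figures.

Step 1: 4-fold → factor 4
Step 2: unknown factor x
Step 3: 160 μL + 800 μL = 960 μL total → factor 960/160 = 6
Step 4: 125 μL + 1375 μL = 1500 μL total → factor 1500/125 = 12
Product of known-step factors = 288
Overall factor = 1.00 μM / (0.0347 nM) = 28818
x = 28818 / 288 = 100

100-fold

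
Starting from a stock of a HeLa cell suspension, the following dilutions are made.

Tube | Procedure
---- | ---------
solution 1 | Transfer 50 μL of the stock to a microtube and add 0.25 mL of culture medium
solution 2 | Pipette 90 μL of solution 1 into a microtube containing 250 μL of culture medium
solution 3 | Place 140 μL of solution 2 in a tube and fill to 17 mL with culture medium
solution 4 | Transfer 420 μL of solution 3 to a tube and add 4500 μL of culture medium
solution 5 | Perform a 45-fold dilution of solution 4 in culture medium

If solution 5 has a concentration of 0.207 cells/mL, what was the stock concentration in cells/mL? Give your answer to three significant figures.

3.00 × 10^5 cells/mL

Step 1: 50 μL + 0.25 mL = 300 μL total → factor 300/50 = 6
Step 2: 90 μL + 250 μL = 340 μL total → factor 340/90 = 3.7778
Step 3: 140 μL brought to 17 mL → factor 17000/140 = 121.43
Step 4: 420 μL + 4500 μL = 4920 μL total → factor 4920/420 = 11.714
Step 5: 45-fold → factor 45
Overall dilution factor = 6 × 3.7778 × 121.43 × 11.714 × 45 = 1.4509 × 10^6
Stock = 0.207 cells/mL × 1.4509 × 10^6 = 3.00 × 10^5 cells/mL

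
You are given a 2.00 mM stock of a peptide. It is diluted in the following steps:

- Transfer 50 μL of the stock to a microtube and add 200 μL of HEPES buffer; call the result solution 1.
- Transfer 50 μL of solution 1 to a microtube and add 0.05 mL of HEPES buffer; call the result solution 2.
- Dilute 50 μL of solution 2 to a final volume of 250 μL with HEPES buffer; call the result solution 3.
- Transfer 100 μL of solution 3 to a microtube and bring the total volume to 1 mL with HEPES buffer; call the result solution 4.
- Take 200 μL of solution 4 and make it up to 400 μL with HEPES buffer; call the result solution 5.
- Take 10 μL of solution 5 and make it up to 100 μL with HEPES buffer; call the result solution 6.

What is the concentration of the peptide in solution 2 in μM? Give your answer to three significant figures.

200 μM

Step 1: 50 μL + 200 μL = 250 μL total → factor 250/50 = 5
Step 2: 50 μL + 0.05 mL = 100 μL total → factor 100/50 = 2
Dilution factor through solution 2 = 5 × 2 = 10
[solution 2] = 2.00 mM / 10 = 0.2000 mM = 200 μM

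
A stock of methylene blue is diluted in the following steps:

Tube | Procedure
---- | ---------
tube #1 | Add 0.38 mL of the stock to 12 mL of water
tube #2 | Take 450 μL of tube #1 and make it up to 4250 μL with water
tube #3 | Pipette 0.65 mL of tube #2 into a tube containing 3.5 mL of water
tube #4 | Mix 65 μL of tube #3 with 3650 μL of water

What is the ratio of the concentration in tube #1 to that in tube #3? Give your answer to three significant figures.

Step 1: 0.38 mL + 12 mL = 12.38 mL total → factor 12.38/0.38 = 32.579
Step 2: 450 μL brought to 4250 μL → factor 4250/450 = 9.4444
Step 3: 0.65 mL + 3.5 mL = 4.15 mL total → factor 4.15/0.65 = 6.3846
Dilution factor to tube #1 = 32.579; to tube #3 = 1964.5
[tube #1]/[tube #3] = (factor to tube #3)/(factor to tube #1) = 1964.5/32.579 = 60.3

60.3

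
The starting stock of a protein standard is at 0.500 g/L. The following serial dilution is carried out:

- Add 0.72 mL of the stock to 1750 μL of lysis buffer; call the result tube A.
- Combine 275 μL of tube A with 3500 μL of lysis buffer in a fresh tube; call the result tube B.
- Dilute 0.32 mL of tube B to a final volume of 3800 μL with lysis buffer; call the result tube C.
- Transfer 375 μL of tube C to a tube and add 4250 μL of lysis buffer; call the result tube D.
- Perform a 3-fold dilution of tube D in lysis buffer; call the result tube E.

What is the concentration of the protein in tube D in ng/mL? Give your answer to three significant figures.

Step 1: 0.72 mL + 1750 μL = 2.47 mL total → factor 2.47/0.72 = 3.4306
Step 2: 275 μL + 3500 μL = 3775 μL total → factor 3775/275 = 13.727
Step 3: 0.32 mL brought to 3800 μL → factor 3.8/0.32 = 11.875
Step 4: 375 μL + 4250 μL = 4625 μL total → factor 4625/375 = 12.333
Dilution factor through tube D = 3.4306 × 13.727 × 11.875 × 12.333 = 6897
[tube D] = 0.500 g/L / 6897 = 7.249 × 10^-5 g/L = 72.5 ng/mL

72.5 ng/mL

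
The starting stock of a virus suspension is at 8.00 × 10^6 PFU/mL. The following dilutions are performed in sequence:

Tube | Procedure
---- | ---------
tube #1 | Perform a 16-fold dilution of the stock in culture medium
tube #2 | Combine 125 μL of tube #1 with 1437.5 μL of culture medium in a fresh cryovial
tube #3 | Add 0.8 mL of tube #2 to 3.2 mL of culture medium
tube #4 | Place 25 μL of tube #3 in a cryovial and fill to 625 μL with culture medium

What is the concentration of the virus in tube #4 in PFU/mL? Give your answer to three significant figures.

320 PFU/mL

Step 1: 16-fold → factor 16
Step 2: 125 μL + 1437.5 μL = 1562.5 μL total → factor 1562.5/125 = 12.5
Step 3: 0.8 mL + 3.2 mL = 4 mL total → factor 4/0.8 = 5
Step 4: 25 μL brought to 625 μL → factor 625/25 = 25
Overall dilution factor = 16 × 12.5 × 5 × 25 = 25000
Final = 8.00 × 10^6 PFU/mL / 25000 = 320 PFU/mL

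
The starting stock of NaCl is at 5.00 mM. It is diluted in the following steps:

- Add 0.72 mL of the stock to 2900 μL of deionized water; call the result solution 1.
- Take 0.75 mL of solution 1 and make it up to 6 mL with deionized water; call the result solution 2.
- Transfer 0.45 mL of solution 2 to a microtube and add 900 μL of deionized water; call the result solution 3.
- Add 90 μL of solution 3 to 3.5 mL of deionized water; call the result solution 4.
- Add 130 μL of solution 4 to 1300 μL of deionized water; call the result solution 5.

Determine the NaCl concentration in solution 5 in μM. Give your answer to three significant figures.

0.0944 μM

Step 1: 0.72 mL + 2900 μL = 3.62 mL total → factor 3.62/0.72 = 5.0278
Step 2: 0.75 mL brought to 6 mL → factor 6/0.75 = 8
Step 3: 0.45 mL + 900 μL = 1.35 mL total → factor 1.35/0.45 = 3
Step 4: 90 μL + 3.5 mL = 3590 μL total → factor 3590/90 = 39.889
Step 5: 130 μL + 1300 μL = 1430 μL total → factor 1430/130 = 11
Overall dilution factor = 5.0278 × 8 × 3 × 39.889 × 11 = 52946
Final = 5.00 mM / 52946 = 9.444 × 10^-5 mM = 0.0944 μM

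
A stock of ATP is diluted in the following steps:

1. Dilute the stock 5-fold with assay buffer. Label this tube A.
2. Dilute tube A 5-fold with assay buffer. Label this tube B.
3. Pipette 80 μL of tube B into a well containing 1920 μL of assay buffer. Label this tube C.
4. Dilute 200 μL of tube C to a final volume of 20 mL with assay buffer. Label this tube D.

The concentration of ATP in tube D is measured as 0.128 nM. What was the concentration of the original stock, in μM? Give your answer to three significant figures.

8.00 μM

Step 1: 5-fold → factor 5
Step 2: 5-fold → factor 5
Step 3: 80 μL + 1920 μL = 2000 μL total → factor 2000/80 = 25
Step 4: 200 μL brought to 20 mL → factor 20000/200 = 100
Overall dilution factor = 5 × 5 × 25 × 100 = 62500
Stock = 0.128 nM × 62500 = 8000 nM = 8.00 μM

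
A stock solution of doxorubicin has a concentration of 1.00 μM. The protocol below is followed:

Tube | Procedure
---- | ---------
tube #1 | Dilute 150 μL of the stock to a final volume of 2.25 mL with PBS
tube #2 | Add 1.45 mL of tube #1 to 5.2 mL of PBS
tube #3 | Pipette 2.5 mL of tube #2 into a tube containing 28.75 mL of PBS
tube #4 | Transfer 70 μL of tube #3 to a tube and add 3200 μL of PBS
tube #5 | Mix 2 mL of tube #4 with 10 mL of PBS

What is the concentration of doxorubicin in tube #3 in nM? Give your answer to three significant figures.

Step 1: 150 μL brought to 2.25 mL → factor 2250/150 = 15
Step 2: 1.45 mL + 5.2 mL = 6.65 mL total → factor 6.65/1.45 = 4.5862
Step 3: 2.5 mL + 28.75 mL = 31.25 mL total → factor 31.25/2.5 = 12.5
Dilution factor through tube #3 = 15 × 4.5862 × 12.5 = 859.91
[tube #3] = 1.00 μM / 859.91 = 0.001163 μM = 1.16 nM

1.16 nM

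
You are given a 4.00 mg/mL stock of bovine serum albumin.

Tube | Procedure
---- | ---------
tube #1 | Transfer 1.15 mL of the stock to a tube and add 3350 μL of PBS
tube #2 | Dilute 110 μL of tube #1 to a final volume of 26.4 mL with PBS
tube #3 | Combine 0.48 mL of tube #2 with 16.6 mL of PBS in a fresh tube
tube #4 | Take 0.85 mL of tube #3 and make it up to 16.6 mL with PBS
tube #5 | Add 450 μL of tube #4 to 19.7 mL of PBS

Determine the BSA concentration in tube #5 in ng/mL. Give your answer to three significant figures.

Step 1: 1.15 mL + 3350 μL = 4.5 mL total → factor 4.5/1.15 = 3.913
Step 2: 110 μL brought to 26.4 mL → factor 26400/110 = 240
Step 3: 0.48 mL + 16.6 mL = 17.08 mL total → factor 17.08/0.48 = 35.583
Step 4: 0.85 mL brought to 16.6 mL → factor 16.6/0.85 = 19.529
Step 5: 450 μL + 19.7 mL = 20150 μL total → factor 20150/450 = 44.778
Overall dilution factor = 3.913 × 240 × 35.583 × 19.529 × 44.778 = 2.9223 × 10^7
Final = 4.00 mg/mL / 2.9223 × 10^7 = 1.369 × 10^-7 mg/mL = 0.137 ng/mL

0.137 ng/mL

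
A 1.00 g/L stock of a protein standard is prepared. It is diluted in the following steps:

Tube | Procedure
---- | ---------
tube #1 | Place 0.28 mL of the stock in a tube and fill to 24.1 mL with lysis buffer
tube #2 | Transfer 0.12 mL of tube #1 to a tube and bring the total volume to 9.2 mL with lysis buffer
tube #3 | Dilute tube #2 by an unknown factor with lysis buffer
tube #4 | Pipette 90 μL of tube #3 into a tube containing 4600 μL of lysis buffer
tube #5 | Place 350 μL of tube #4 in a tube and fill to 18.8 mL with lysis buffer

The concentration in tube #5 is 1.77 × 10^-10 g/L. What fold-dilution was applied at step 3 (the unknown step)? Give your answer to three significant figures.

306-fold

Step 1: 0.28 mL brought to 24.1 mL → factor 24.1/0.28 = 86.071
Step 2: 0.12 mL brought to 9.2 mL → factor 9.2/0.12 = 76.667
Step 3: unknown factor x
Step 4: 90 μL + 4600 μL = 4690 μL total → factor 4690/90 = 52.111
Step 5: 350 μL brought to 18.8 mL → factor 18800/350 = 53.714
Product of known-step factors = 1.8471 × 10^7
Overall factor = 1.00 g/L / (1.77 × 10^-10 g/L) = 5.6497 × 10^9
x = 5.6497 × 10^9 / 1.8471 × 10^7 = 306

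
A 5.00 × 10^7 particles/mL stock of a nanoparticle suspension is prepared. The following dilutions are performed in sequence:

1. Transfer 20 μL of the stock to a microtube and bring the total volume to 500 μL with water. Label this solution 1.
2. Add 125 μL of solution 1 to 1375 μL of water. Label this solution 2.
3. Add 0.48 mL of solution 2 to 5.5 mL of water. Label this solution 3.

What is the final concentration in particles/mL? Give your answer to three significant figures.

1.34 × 10^4 particles/mL

Step 1: 20 μL brought to 500 μL → factor 500/20 = 25
Step 2: 125 μL + 1375 μL = 1500 μL total → factor 1500/125 = 12
Step 3: 0.48 mL + 5.5 mL = 5.98 mL total → factor 5.98/0.48 = 12.458
Overall dilution factor = 25 × 12 × 12.458 = 3737.5
Final = 5.00 × 10^7 particles/mL / 3737.5 = 1.34 × 10^4 particles/mL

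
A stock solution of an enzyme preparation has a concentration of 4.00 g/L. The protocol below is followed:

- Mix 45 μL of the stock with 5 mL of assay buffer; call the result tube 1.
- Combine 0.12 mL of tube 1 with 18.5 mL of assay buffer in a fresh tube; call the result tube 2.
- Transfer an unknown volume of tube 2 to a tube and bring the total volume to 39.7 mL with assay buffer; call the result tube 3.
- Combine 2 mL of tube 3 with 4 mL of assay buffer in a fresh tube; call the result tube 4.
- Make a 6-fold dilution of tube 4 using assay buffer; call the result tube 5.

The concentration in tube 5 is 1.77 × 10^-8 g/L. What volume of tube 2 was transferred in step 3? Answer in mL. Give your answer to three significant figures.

Step 1: 45 μL + 5 mL = 5045 μL total → factor 5045/45 = 112.11
Step 2: 0.12 mL + 18.5 mL = 18.62 mL total → factor 18.62/0.12 = 155.17
Step 3: v brought to 39.7 mL → factor = 39.7 mL/v
Step 4: 2 mL + 4 mL = 6 mL total → factor 6/2 = 3
Step 5: 6-fold → factor 6
Product of known-step factors = 3.1313 × 10^5
Overall factor = 4.00 g/L / (1.77 × 10^-8 g/L) = 2.2599 × 10^8
Step-3 factor = 2.2599 × 10^8 / 3.1313 × 10^5 = 721.72
v = 39.7 mL / 721.72 = 0.0550 mL

0.0550 mL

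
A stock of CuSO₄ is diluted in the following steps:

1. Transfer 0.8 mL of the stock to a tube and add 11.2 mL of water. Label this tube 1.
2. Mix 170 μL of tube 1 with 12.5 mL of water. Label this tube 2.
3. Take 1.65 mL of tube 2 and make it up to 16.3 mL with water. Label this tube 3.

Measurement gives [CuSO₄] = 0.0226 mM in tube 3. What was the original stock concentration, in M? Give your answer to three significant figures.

Step 1: 0.8 mL + 11.2 mL = 12 mL total → factor 12/0.8 = 15
Step 2: 170 μL + 12.5 mL = 12670 μL total → factor 12670/170 = 74.529
Step 3: 1.65 mL brought to 16.3 mL → factor 16.3/1.65 = 9.8788
Overall dilution factor = 15 × 74.529 × 9.8788 = 11044
Stock = 0.0226 mM × 11044 = 249.6 mM = 0.250 M

0.250 M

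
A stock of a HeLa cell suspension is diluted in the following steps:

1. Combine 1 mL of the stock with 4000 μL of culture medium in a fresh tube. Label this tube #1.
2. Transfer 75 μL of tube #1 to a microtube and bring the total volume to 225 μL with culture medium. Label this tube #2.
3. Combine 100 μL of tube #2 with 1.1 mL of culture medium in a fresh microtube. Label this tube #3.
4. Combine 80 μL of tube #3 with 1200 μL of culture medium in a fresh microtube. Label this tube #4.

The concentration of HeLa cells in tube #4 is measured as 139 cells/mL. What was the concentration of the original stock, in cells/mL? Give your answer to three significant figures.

4.00 × 10^5 cells/mL

Step 1: 1 mL + 4000 μL = 5 mL total → factor 5/1 = 5
Step 2: 75 μL brought to 225 μL → factor 225/75 = 3
Step 3: 100 μL + 1.1 mL = 1200 μL total → factor 1200/100 = 12
Step 4: 80 μL + 1200 μL = 1280 μL total → factor 1280/80 = 16
Overall dilution factor = 5 × 3 × 12 × 16 = 2880
Stock = 139 cells/mL × 2880 = 4.00 × 10^5 cells/mL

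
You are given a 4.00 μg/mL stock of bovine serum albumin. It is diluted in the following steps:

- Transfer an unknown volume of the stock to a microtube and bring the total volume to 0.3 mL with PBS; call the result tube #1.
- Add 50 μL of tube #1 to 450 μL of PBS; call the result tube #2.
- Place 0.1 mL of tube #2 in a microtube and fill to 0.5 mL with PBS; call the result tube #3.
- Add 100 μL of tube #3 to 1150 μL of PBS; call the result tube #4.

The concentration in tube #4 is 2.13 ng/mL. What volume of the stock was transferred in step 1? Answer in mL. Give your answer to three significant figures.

Step 1: v brought to 0.3 mL → factor = 0.3 mL/v
Step 2: 50 μL + 450 μL = 500 μL total → factor 500/50 = 10
Step 3: 0.1 mL brought to 0.5 mL → factor 0.5/0.1 = 5
Step 4: 100 μL + 1150 μL = 1250 μL total → factor 1250/100 = 12.5
Product of known-step factors = 625
Overall factor = 4.00 μg/mL / (2.13 ng/mL) = 1877.9
Step-1 factor = 1877.9 / 625 = 3.0047
v = 0.3 mL / 3.0047 = 0.0998 mL

0.0998 mL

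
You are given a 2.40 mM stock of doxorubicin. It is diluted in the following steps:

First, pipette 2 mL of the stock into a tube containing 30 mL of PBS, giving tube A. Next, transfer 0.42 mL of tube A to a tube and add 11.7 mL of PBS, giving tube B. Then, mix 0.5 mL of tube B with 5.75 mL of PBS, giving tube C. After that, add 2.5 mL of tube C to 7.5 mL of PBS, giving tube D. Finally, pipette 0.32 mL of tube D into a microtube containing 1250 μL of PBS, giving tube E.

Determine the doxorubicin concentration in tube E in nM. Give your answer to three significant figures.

21.2 nM

Step 1: 2 mL + 30 mL = 32 mL total → factor 32/2 = 16
Step 2: 0.42 mL + 11.7 mL = 12.12 mL total → factor 12.12/0.42 = 28.857
Step 3: 0.5 mL + 5.75 mL = 6.25 mL total → factor 6.25/0.5 = 12.5
Step 4: 2.5 mL + 7.5 mL = 10 mL total → factor 10/2.5 = 4
Step 5: 0.32 mL + 1250 μL = 1.57 mL total → factor 1.57/0.32 = 4.9062
Overall dilution factor = 16 × 28.857 × 12.5 × 4 × 4.9062 = 1.1326 × 10^5
Final = 2.40 mM / 1.1326 × 10^5 = 2.119 × 10^-5 mM = 21.2 nM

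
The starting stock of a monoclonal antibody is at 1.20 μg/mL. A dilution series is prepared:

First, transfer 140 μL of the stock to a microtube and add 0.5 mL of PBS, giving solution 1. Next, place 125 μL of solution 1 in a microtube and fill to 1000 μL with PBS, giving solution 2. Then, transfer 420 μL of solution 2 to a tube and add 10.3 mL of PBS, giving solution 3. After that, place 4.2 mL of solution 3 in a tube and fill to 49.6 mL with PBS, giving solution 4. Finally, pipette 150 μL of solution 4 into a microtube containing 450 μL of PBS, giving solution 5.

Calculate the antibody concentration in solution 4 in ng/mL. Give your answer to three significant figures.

0.109 ng/mL

Step 1: 140 μL + 0.5 mL = 640 μL total → factor 640/140 = 4.5714
Step 2: 125 μL brought to 1000 μL → factor 1000/125 = 8
Step 3: 420 μL + 10.3 mL = 10720 μL total → factor 10720/420 = 25.524
Step 4: 4.2 mL brought to 49.6 mL → factor 49.6/4.2 = 11.81
Dilution factor through solution 4 = 4.5714 × 8 × 25.524 × 11.81 = 11024
[solution 4] = 1.20 μg/mL / 11024 = 0.0001089 μg/mL = 0.109 ng/mL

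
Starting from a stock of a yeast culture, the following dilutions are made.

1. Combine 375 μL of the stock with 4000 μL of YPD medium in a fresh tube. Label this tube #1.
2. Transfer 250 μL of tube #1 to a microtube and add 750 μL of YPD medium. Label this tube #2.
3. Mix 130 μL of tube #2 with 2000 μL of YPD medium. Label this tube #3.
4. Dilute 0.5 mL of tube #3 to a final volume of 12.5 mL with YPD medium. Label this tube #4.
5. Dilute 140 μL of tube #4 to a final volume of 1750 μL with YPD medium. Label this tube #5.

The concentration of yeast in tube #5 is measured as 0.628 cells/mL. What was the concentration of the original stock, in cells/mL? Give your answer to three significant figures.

1.50 × 10^5 cells/mL

Step 1: 375 μL + 4000 μL = 4375 μL total → factor 4375/375 = 11.667
Step 2: 250 μL + 750 μL = 1000 μL total → factor 1000/250 = 4
Step 3: 130 μL + 2000 μL = 2130 μL total → factor 2130/130 = 16.385
Step 4: 0.5 mL brought to 12.5 mL → factor 12.5/0.5 = 25
Step 5: 140 μL brought to 1750 μL → factor 1750/140 = 12.5
Overall dilution factor = 11.667 × 4 × 16.385 × 25 × 12.5 = 2.3894 × 10^5
Stock = 0.628 cells/mL × 2.3894 × 10^5 = 1.50 × 10^5 cells/mL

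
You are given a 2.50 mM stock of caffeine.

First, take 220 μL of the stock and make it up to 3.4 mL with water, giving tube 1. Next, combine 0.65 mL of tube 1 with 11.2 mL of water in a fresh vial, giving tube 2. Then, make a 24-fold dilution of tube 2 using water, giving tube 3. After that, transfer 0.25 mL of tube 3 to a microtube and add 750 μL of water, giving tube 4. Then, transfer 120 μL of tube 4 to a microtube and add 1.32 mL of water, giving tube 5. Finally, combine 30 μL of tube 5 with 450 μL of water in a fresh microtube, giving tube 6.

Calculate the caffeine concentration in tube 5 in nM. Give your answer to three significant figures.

Step 1: 220 μL brought to 3.4 mL → factor 3400/220 = 15.455
Step 2: 0.65 mL + 11.2 mL = 11.85 mL total → factor 11.85/0.65 = 18.231
Step 3: 24-fold → factor 24
Step 4: 0.25 mL + 750 μL = 1 mL total → factor 1/0.25 = 4
Step 5: 120 μL + 1.32 mL = 1440 μL total → factor 1440/120 = 12
Dilution factor through tube 5 = 15.455 × 18.231 × 24 × 4 × 12 = 3.2457 × 10^5
[tube 5] = 2.50 mM / 3.2457 × 10^5 = 7.702 × 10^-6 mM = 7.70 nM

7.70 nM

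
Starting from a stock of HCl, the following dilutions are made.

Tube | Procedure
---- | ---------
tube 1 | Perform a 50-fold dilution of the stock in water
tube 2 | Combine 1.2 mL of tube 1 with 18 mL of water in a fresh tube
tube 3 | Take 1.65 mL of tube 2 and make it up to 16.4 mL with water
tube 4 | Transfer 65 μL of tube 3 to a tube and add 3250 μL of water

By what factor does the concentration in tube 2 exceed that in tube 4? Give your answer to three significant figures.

507

Step 1: 50-fold → factor 50
Step 2: 1.2 mL + 18 mL = 19.2 mL total → factor 19.2/1.2 = 16
Step 3: 1.65 mL brought to 16.4 mL → factor 16.4/1.65 = 9.9394
Step 4: 65 μL + 3250 μL = 3315 μL total → factor 3315/65 = 51
Dilution factor to tube 2 = 800; to tube 4 = 4.0553 × 10^5
[tube 2]/[tube 4] = (factor to tube 4)/(factor to tube 2) = 4.0553 × 10^5/800 = 507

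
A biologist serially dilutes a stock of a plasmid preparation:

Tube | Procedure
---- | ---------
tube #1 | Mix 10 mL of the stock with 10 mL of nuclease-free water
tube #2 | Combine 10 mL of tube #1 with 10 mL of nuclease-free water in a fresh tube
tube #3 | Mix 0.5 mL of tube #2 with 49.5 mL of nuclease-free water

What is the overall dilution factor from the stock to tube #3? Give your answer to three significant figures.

Step 1: 10 mL + 10 mL = 20 mL total → factor 20/10 = 2
Step 2: 10 mL + 10 mL = 20 mL total → factor 20/10 = 2
Step 3: 0.5 mL + 49.5 mL = 50 mL total → factor 50/0.5 = 100
Overall dilution factor = 2 × 2 × 100 = 400

400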